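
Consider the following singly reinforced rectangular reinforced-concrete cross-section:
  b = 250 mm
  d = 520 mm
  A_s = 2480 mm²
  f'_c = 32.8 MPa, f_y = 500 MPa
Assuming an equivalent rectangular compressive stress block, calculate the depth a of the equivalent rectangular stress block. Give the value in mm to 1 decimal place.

a ≈ 177.9 mm

T = A_s f_y = 2480 × 500 = 1240000 N = 1240 kN.
Setting C = 0.85 f'_c a b equal to T: a = 1240000/(0.85 × 32.8 × 250) = 177.9 mm.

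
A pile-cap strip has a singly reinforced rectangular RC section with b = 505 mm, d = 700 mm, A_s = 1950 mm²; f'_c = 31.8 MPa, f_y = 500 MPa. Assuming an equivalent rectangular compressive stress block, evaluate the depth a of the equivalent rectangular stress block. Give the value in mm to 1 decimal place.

a ≈ 71.4 mm

T = A_s f_y = 1950 × 500 = 975000 N = 975 kN.
Setting C = 0.85 f'_c a b equal to T: a = 975000/(0.85 × 31.8 × 505) = 71.4 mm.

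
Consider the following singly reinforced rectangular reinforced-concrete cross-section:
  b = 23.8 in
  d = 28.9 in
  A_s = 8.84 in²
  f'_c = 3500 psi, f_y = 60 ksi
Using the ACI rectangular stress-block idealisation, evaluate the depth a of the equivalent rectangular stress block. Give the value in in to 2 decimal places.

T = A_s f_y = 8.84 × 60 = 530.4 kips.
a = T/(0.85 f'_c b) = 530.4/(0.85 × 3.5 × 23.8) = 7.49 in.

a ≈ 7.49 in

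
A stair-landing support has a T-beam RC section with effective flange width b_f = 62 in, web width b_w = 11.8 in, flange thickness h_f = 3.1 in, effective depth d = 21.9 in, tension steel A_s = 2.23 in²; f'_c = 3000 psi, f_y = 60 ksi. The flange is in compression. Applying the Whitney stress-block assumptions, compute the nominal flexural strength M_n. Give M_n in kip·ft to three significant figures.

M_n ≈ 239 kip·ft

Tension: T = A_s f_y = 2.23 × 60 = 133.8 kips.
Try a within the flange: a = T/(0.85 f'_c b_f) = 133.8/(0.85 × 3 × 62) = 0.846 in.
Since a = 0.846 ≤ h_f = 3.1 in, the stress block lies entirely in the flange; analyse as a rectangular beam of width b_f.
M_n = T(d − a/2) = 133.8 × (21.9 − 0.423) = 2873.6 kip·in.
M_n = 2873.6/12 = 239.47 kip·ft.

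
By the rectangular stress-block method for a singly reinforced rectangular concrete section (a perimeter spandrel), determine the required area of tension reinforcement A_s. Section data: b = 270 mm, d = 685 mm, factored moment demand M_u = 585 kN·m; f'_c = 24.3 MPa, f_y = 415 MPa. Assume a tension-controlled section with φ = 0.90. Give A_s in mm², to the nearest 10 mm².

M_n = M_u/φ = 585/0.90 = 650 kN·m.
With M_n = 0.85 f'_c a b (d − a/2), solve the quadratic for a:
a = d − √(d² − 2M_n/(0.85 f'_c b)) = 685 − √(685² − 2 × 650×10⁶/(0.85 × 24.3 × 270)) = 199.08 mm.
A_s = 0.85 f'_c a b / f_y = 0.85 × 24.3 × 199.08 × 270 / 415 = 2675.3 mm².

A_s ≈ 2680 mm²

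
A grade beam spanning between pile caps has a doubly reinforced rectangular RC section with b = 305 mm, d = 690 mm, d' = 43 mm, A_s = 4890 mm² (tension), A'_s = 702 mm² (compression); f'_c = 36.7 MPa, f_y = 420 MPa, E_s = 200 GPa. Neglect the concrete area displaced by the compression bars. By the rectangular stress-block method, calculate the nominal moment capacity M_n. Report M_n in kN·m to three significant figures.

M_n ≈ 1240 kN·m

Assume both tension and compression steel yield.
Net tension couple steel: A_s − A'_s = 4188 mm².
a = (A_s − A'_s) f_y / (0.85 f'_c b) = 1758960/(0.85 × 36.7 × 305) = 184.87 mm.
c = a/β₁ = 184.87/0.788 = 234.61 mm; ε'_s = 0.003(c − d')/c = 0.0025 ≥ f_y/E_s = 0.0021, so compression steel does yield.
M_n = (A_s − A'_s) f_y (d − a/2) + A'_s f_y (d − d') = [1758960 × (690 − 92.435) + 294840 × (690 − 43)] × 10⁻⁶ = 1051.09 + 190.76 = 1241.85 kN·m.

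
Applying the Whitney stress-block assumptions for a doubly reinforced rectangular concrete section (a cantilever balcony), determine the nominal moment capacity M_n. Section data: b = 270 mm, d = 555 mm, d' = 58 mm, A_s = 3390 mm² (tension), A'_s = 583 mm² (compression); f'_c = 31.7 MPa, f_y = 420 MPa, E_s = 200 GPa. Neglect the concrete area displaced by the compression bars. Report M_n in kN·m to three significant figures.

M_n ≈ 680 kN·m

Assume both tension and compression steel yield.
Net tension couple steel: A_s − A'_s = 2807 mm².
a = (A_s − A'_s) f_y / (0.85 f'_c b) = 1178940/(0.85 × 31.7 × 270) = 162.05 mm.
c = a/β₁ = 162.05/0.824 = 196.66 mm; ε'_s = 0.003(c − d')/c = 0.0021 ≥ f_y/E_s = 0.0021, so compression steel does yield.
M_n = (A_s − A'_s) f_y (d − a/2) + A'_s f_y (d − d') = [1178940 × (555 − 81.025) + 244860 × (555 − 58)] × 10⁻⁶ = 558.79 + 121.70 = 680.49 kN·m.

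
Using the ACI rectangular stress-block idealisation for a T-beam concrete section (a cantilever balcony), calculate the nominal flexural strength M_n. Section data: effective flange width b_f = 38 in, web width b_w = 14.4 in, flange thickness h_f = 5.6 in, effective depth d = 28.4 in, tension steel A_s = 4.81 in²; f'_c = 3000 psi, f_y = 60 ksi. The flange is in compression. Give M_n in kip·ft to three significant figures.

M_n ≈ 647 kip·ft

Tension: T = A_s f_y = 4.81 × 60 = 288.6 kips.
Try a within the flange: a = T/(0.85 f'_c b_f) = 288.6/(0.85 × 3 × 38) = 2.978 in.
Since a = 2.978 ≤ h_f = 5.6 in, the stress block lies entirely in the flange; analyse as a rectangular beam of width b_f.
M_n = T(d − a/2) = 288.6 × (28.4 − 1.489) = 7766.5 kip·in.
M_n = 7766.5/12 = 647.21 kip·ft.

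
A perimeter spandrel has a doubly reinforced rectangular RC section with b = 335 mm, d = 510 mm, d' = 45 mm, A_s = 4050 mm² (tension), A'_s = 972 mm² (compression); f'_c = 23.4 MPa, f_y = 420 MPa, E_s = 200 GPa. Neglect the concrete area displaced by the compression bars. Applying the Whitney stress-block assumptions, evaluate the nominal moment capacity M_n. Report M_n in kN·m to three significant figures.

M_n ≈ 724 kN·m

Assume both tension and compression steel yield.
Net tension couple steel: A_s − A'_s = 3078 mm².
a = (A_s − A'_s) f_y / (0.85 f'_c b) = 1292760/(0.85 × 23.4 × 335) = 194.02 mm.
c = a/β₁ = 194.02/0.85 = 228.26 mm; ε'_s = 0.003(c − d')/c = 0.0024 ≥ f_y/E_s = 0.0021, so compression steel does yield.
M_n = (A_s − A'_s) f_y (d − a/2) + A'_s f_y (d − d') = [1292760 × (510 − 97.01) + 408240 × (510 − 45)] × 10⁻⁶ = 533.90 + 189.83 = 723.73 kN·m.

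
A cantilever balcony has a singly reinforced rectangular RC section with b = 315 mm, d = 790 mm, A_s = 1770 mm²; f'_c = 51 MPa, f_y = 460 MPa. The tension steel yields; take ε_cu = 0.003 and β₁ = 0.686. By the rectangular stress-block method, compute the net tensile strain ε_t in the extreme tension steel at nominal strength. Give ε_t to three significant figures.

a = A_s f_y/(0.85 f'_c b) = 59.63 mm.
β₁ = 0.686, so c = a/β₁ = 59.63/0.686 = 86.92 mm.
From the linear strain diagram with ε_cu = 0.003: ε_t = 0.003 (d − c)/c = 0.003 × (790 − 86.92)/86.92 = 0.0243.
Since ε_t ≥ 0.005, the section is tension-controlled.

ε_t ≈ 0.0243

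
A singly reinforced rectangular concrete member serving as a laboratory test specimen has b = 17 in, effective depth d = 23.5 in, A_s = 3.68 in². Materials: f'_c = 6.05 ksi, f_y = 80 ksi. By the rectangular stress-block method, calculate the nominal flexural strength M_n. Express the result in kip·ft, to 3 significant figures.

T = A_s f_y = 3.68 × 80 = 294.4 kips.
a = T/(0.85 f'_c b) = 294.4/(0.85 × 6.05 × 17) = 3.368 in.
M_n = T(d − a/2) = 294.4 × (23.5 − 1.684) = 6422.6 kip·in = 6422.6/12 = 535.22 kip·ft.

M_n ≈ 535 kip·ft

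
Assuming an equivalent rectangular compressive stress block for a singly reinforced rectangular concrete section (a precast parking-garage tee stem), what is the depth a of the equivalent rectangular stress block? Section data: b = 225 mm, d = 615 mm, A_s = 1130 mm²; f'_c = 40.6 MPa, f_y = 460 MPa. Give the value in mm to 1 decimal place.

a ≈ 66.9 mm

T = A_s f_y = 1130 × 460 = 519800 N = 519.8 kN.
Setting C = 0.85 f'_c a b equal to T: a = 519800/(0.85 × 40.6 × 225) = 66.9 mm.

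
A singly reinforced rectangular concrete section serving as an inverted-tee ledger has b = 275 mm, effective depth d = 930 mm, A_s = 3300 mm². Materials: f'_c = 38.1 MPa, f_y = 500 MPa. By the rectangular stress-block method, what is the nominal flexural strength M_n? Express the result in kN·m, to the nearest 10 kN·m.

M_n ≈ 1380 kN·m

T = A_s f_y = 3300 × 500 = 1650000 N = 1650 kN.
From C = T: a = T/(0.85 f'_c b) = 1650000/(0.85 × 38.1 × 275) = 185.27 mm.
M_n = T(d − a/2) = 1650 kN × (930 − 92.635) mm = 1381.65 kN·m.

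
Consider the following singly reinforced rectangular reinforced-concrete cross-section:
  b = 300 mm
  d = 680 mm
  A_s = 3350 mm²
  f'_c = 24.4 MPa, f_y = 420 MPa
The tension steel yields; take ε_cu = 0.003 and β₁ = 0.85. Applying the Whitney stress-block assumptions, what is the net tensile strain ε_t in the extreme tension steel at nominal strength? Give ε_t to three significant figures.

ε_t ≈ 0.00467

a = A_s f_y/(0.85 f'_c b) = 226.13 mm.
β₁ = 0.85, so c = a/β₁ = 226.13/0.85 = 266.04 mm.
From the linear strain diagram with ε_cu = 0.003: ε_t = 0.003 (d − c)/c = 0.003 × (680 − 266.04)/266.04 = 0.00467.
ε_t is between 0.004 and 0.005 — transition zone.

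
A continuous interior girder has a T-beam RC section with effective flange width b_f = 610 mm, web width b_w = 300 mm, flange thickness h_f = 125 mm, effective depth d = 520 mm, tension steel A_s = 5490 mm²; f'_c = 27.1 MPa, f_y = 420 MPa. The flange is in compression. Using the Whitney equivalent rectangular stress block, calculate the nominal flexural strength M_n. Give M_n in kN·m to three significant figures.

M_n ≈ 999 kN·m

Tension: T = A_s f_y = 5490 × 420 = 2305800 N.
Try a within the flange: a = T/(0.85 f'_c b_f) = 2305800/(0.85 × 27.1 × 610) = 164.10 mm.
a = 164.10 > h_f = 125 mm: the block extends into the web. Split into flange-overhang and web parts.
C_f = 0.85 f'_c (b_f − b_w) h_f = 0.85 × 27.1 × (610 − 300) × 125 = 892606 N.
Remaining web compression depth: a_w = (T − C_f)/(0.85 f'_c b_w) = (2305800 − 892606)/(0.85 × 27.1 × 300) = 204.50 mm.
M_n = C_f(d − h_f/2) + (T − C_f)(d − a_w/2) = 892606 × (520 − 62.5) + 1413194 × (520 − 102.25) = 408.37 + 590.36 = 998.73 × 10⁶ N·mm.
M_n = 998.73 kN·m.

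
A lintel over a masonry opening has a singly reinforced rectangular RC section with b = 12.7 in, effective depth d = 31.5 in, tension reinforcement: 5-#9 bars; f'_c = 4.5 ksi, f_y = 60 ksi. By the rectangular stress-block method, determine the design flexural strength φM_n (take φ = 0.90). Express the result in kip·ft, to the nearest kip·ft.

A_s = 5 × 1 = 5 in².
T = A_s f_y = 5 × 60 = 300 kips.
a = T/(0.85 f'_c b) = 300/(0.85 × 4.5 × 12.7) = 6.176 in.
M_n = T(d − a/2) = 300 × (31.5 − 3.088) = 8523.6 kip·in = 8523.6/12 = 710.30 kip·ft.
φM_n = 0.90 × 710.30 = 639.27 kip·ft.

φM_n ≈ 639 kip·ft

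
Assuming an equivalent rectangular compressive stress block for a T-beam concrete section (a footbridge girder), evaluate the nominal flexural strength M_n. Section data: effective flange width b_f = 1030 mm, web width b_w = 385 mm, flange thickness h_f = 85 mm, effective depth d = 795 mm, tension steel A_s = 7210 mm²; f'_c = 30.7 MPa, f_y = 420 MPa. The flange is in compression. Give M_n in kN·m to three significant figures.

Tension: T = A_s f_y = 7210 × 420 = 3028200 N.
Try a within the flange: a = T/(0.85 f'_c b_f) = 3028200/(0.85 × 30.7 × 1030) = 112.67 mm.
a = 112.67 > h_f = 85 mm: the block extends into the web. Split into flange-overhang and web parts.
C_f = 0.85 f'_c (b_f − b_w) h_f = 0.85 × 30.7 × (1030 − 385) × 85 = 1430658 N.
Remaining web compression depth: a_w = (T − C_f)/(0.85 f'_c b_w) = (3028200 − 1430658)/(0.85 × 30.7 × 385) = 159.01 mm.
M_n = C_f(d − h_f/2) + (T − C_f)(d − a_w/2) = 1430658 × (795 − 42.5) + 1597542 × (795 − 79.505) = 1076.57 + 1143.03 = 2219.60 × 10⁶ N·mm.
M_n = 2219.60 kN·m.

M_n ≈ 2220 kN·m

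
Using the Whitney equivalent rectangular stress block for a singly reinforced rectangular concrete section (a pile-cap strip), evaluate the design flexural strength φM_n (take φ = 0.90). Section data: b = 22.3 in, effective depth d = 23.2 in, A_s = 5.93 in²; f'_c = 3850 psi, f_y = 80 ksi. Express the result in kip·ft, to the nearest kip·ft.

T = A_s f_y = 5.93 × 80 = 474.4 kips.
a = T/(0.85 f'_c b) = 474.4/(0.85 × 3.85 × 22.3) = 6.501 in.
M_n = T(d − a/2) = 474.4 × (23.2 − 3.2505) = 9464.0 kip·in = 9464.0/12 = 788.67 kip·ft.
φM_n = 0.90 × 788.67 = 709.80 kip·ft.

φM_n ≈ 710 kip·ft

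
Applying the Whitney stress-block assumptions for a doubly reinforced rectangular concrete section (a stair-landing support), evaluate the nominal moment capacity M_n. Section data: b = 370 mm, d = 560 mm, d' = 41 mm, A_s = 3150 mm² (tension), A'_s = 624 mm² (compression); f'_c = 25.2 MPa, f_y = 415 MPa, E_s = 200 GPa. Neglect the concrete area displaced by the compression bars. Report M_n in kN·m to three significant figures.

M_n ≈ 652 kN·m

Assume both tension and compression steel yield.
Net tension couple steel: A_s − A'_s = 2526 mm².
a = (A_s − A'_s) f_y / (0.85 f'_c b) = 1048290/(0.85 × 25.2 × 370) = 132.27 mm.
c = a/β₁ = 132.27/0.85 = 155.61 mm; ε'_s = 0.003(c − d')/c = 0.0022 ≥ f_y/E_s = 0.0021, so compression steel does yield.
M_n = (A_s − A'_s) f_y (d − a/2) + A'_s f_y (d − d') = [1048290 × (560 − 66.135) + 258960 × (560 − 41)] × 10⁻⁶ = 517.71 + 134.40 = 652.11 kN·m.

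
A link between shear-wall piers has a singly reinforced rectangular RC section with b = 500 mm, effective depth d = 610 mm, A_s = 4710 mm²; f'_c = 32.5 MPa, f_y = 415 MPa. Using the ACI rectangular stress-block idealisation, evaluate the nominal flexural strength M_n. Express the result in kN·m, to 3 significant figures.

M_n ≈ 1050 kN·m

T = A_s f_y = 4710 × 415 = 1954650 N = 1954.65 kN.
From C = T: a = T/(0.85 f'_c b) = 1954650/(0.85 × 32.5 × 500) = 141.51 mm.
M_n = T(d − a/2) = 1954.65 kN × (610 − 70.755) mm = 1054.04 kN·m.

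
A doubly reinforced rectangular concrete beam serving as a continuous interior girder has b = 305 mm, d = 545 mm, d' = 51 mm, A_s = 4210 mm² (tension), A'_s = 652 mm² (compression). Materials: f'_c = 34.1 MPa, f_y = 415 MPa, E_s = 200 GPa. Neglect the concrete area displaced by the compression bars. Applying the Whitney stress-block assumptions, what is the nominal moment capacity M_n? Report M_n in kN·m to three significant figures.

M_n ≈ 815 kN·m

Assume both tension and compression steel yield.
Net tension couple steel: A_s − A'_s = 3558 mm².
a = (A_s − A'_s) f_y / (0.85 f'_c b) = 1476570/(0.85 × 34.1 × 305) = 167.02 mm.
c = a/β₁ = 167.02/0.806 = 207.22 mm; ε'_s = 0.003(c − d')/c = 0.0023 ≥ f_y/E_s = 0.0021, so compression steel does yield.
M_n = (A_s − A'_s) f_y (d − a/2) + A'_s f_y (d − d') = [1476570 × (545 − 83.51) + 270580 × (545 − 51)] × 10⁻⁶ = 681.42 + 133.67 = 815.09 kN·m.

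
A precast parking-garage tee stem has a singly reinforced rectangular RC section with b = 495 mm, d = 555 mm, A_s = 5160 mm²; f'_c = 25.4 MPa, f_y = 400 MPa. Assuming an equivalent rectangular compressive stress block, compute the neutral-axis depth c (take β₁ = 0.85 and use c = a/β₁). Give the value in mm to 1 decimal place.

T = A_s f_y = 5160 × 400 = 2064000 N = 2064 kN.
Setting C = 0.85 f'_c a b equal to T: a = 2064000/(0.85 × 25.4 × 495) = 193.131 mm.
With β₁ = 0.85, c = a/β₁ = 193.131/0.85 = 227.2 mm.

c ≈ 227.2 mm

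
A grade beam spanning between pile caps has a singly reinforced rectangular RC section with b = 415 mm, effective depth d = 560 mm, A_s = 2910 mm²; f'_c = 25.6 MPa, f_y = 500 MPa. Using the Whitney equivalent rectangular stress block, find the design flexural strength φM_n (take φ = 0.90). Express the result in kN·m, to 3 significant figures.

φM_n ≈ 628 kN·m

T = A_s f_y = 2910 × 500 = 1455000 N = 1455 kN.
From C = T: a = T/(0.85 f'_c b) = 1455000/(0.85 × 25.6 × 415) = 161.12 mm.
M_n = T(d − a/2) = 1455 kN × (560 − 80.56) mm = 697.59 kN·m.
φM_n = 0.90 × 697.59 = 627.83 kN·m.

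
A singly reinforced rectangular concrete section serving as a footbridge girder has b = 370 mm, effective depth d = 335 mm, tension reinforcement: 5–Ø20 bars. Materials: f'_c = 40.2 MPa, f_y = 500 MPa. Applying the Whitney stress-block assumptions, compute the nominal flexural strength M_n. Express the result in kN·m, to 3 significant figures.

A_s = 5 × 314 = 1570 mm².
T = A_s f_y = 1570 × 500 = 785000 N = 785 kN.
From C = T: a = T/(0.85 f'_c b) = 785000/(0.85 × 40.2 × 370) = 62.09 mm.
M_n = T(d − a/2) = 785 kN × (335 − 31.045) mm = 238.60 kN·m.

M_n ≈ 239 kN·m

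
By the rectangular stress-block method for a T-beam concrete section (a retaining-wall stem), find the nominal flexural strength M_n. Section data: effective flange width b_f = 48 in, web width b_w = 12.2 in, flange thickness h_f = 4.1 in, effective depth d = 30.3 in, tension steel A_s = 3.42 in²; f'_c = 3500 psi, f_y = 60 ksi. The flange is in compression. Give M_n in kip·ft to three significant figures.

M_n ≈ 506 kip·ft

Tension: T = A_s f_y = 3.42 × 60 = 205.2 kips.
Try a within the flange: a = T/(0.85 f'_c b_f) = 205.2/(0.85 × 3.5 × 48) = 1.437 in.
Since a = 1.437 ≤ h_f = 4.1 in, the stress block lies entirely in the flange; analyse as a rectangular beam of width b_f.
M_n = T(d − a/2) = 205.2 × (30.3 − 0.7185) = 6070.1 kip·in.
M_n = 6070.1/12 = 505.84 kip·ft.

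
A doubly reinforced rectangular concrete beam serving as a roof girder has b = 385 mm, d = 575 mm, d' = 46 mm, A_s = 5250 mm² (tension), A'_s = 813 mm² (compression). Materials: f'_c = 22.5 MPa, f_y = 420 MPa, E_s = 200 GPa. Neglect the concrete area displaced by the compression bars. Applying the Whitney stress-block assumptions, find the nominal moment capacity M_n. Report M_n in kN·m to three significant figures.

Assume both tension and compression steel yield.
Net tension couple steel: A_s − A'_s = 4437 mm².
a = (A_s − A'_s) f_y / (0.85 f'_c b) = 1863540/(0.85 × 22.5 × 385) = 253.09 mm.
c = a/β₁ = 253.09/0.85 = 297.75 mm; ε'_s = 0.003(c − d')/c = 0.0025 ≥ f_y/E_s = 0.0021, so compression steel does yield.
M_n = (A_s − A'_s) f_y (d − a/2) + A'_s f_y (d − d') = [1863540 × (575 − 126.545) + 341460 × (575 − 46)] × 10⁻⁶ = 835.71 + 180.63 = 1016.34 kN·m.

M_n ≈ 1020 kN·m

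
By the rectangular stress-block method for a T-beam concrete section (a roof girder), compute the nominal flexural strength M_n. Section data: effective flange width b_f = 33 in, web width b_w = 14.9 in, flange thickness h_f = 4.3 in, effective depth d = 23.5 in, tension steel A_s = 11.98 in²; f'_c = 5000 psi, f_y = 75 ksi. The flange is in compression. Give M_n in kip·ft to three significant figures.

M_n ≈ 1490 kip·ft

Tension: T = A_s f_y = 11.98 × 75 = 898.5 kips.
Try a within the flange: a = T/(0.85 f'_c b_f) = 898.5/(0.85 × 5 × 33) = 6.406 in.
a = 6.406 > h_f = 4.3 in: the block extends into the web. Split into flange-overhang and web parts.
C_f = 0.85 f'_c (b_f − b_w) h_f = 0.85 × 5 × (33 − 14.9) × 4.3 = 330.8 kips.
Remaining web compression depth: a_w = (T − C_f)/(0.85 f'_c b_w) = (898.5 − 330.8)/(0.85 × 5 × 14.9) = 8.965 in.
M_n = C_f(d − h_f/2) + (T − C_f)(d − a_w/2) = 330.8 × (23.5 − 2.15) + 567.7 × (23.5 − 4.4825) = 7062.6 + 10796.2 = 17858.8 kip·in.
M_n = 17858.8/12 = 1488.23 kip·ft.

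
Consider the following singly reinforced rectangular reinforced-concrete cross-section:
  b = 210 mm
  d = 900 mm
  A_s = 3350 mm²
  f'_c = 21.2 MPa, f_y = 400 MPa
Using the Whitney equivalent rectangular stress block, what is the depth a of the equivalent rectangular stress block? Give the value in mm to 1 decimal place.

T = A_s f_y = 3350 × 400 = 1340000 N = 1340 kN.
Setting C = 0.85 f'_c a b equal to T: a = 1340000/(0.85 × 21.2 × 210) = 354.1 mm.

a ≈ 354.1 mm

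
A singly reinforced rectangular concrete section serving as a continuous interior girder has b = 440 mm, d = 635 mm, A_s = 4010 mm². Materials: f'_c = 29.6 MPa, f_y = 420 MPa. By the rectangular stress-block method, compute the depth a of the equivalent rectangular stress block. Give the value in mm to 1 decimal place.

a ≈ 152.1 mm

T = A_s f_y = 4010 × 420 = 1684200 N = 1684.2 kN.
Setting C = 0.85 f'_c a b equal to T: a = 1684200/(0.85 × 29.6 × 440) = 152.1 mm.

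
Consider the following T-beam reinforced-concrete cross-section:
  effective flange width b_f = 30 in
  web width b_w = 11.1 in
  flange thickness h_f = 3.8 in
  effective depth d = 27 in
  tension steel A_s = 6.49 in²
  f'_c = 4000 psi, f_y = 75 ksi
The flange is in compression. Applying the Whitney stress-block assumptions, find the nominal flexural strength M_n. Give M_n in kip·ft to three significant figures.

Tension: T = A_s f_y = 6.49 × 75 = 486.75 kips.
Try a within the flange: a = T/(0.85 f'_c b_f) = 486.75/(0.85 × 4 × 30) = 4.772 in.
a = 4.772 > h_f = 3.8 in: the block extends into the web. Split into flange-overhang and web parts.
C_f = 0.85 f'_c (b_f − b_w) h_f = 0.85 × 4 × (30 − 11.1) × 3.8 = 244.2 kips.
Remaining web compression depth: a_w = (T − C_f)/(0.85 f'_c b_w) = (486.75 − 244.2)/(0.85 × 4 × 11.1) = 6.427 in.
M_n = C_f(d − h_f/2) + (T − C_f)(d − a_w/2) = 244.2 × (27 − 1.9) + 242.55 × (27 − 3.2135) = 6129.4 + 5769.4 = 11898.8 kip·in.
M_n = 11898.8/12 = 991.57 kip·ft.

M_n ≈ 992 kip·ft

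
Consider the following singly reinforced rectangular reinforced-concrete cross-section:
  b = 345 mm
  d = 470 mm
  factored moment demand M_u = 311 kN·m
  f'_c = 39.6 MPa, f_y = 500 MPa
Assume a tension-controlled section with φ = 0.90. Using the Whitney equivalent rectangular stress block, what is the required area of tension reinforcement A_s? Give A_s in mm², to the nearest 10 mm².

A_s ≈ 1590 mm²

M_n = M_u/φ = 311/0.90 = 345.556 kN·m.
With M_n = 0.85 f'_c a b (d − a/2), solve the quadratic for a:
a = d − √(d² − 2M_n/(0.85 f'_c b)) = 470 − √(470² − 2 × 345.556×10⁶/(0.85 × 39.6 × 345)) = 68.27 mm.
A_s = 0.85 f'_c a b / f_y = 0.85 × 39.6 × 68.27 × 345 / 500 = 1585.6 mm².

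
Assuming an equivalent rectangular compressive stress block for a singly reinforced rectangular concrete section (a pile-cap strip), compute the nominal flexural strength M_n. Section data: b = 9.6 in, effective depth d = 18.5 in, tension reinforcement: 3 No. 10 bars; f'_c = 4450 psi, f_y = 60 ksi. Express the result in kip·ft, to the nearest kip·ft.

M_n ≈ 292 kip·ft

A_s = 3 × 1.27 = 3.81 in².
T = A_s f_y = 3.81 × 60 = 228.6 kips.
a = T/(0.85 f'_c b) = 228.6/(0.85 × 4.45 × 9.6) = 6.295 in.
M_n = T(d − a/2) = 228.6 × (18.5 − 3.1475) = 3509.6 kip·in = 3509.6/12 = 292.47 kip·ft.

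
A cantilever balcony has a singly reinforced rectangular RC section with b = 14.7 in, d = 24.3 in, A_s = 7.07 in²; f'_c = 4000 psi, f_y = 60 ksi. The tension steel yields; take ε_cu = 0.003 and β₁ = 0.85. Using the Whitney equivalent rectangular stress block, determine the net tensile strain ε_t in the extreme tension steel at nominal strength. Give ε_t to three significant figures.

ε_t ≈ 0.00430

a = A_s f_y/(0.85 f'_c b) = 8.487 in.
β₁ = 0.85, so c = a/β₁ = 8.487/0.85 = 9.985 in.
From the linear strain diagram with ε_cu = 0.003: ε_t = 0.003 (d − c)/c = 0.003 × (24.3 − 9.985)/9.985 = 0.00430.
ε_t is between 0.004 and 0.005 — transition zone.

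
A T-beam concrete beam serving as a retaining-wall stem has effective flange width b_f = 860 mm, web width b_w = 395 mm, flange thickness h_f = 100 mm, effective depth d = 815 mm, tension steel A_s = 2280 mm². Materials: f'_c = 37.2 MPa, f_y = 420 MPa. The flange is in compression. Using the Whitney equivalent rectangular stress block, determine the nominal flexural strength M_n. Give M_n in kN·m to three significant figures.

M_n ≈ 764 kN·m

Tension: T = A_s f_y = 2280 × 420 = 957600 N.
Try a within the flange: a = T/(0.85 f'_c b_f) = 957600/(0.85 × 37.2 × 860) = 35.21 mm.
Since a = 35.21 ≤ h_f = 100 mm, the stress block lies entirely in the flange; analyse as a rectangular beam of width b_f.
M_n = T(d − a/2) = 957600 × (815 − 17.605) = 763.59 × 10⁶ N·mm.
M_n = 763.59 kN·m.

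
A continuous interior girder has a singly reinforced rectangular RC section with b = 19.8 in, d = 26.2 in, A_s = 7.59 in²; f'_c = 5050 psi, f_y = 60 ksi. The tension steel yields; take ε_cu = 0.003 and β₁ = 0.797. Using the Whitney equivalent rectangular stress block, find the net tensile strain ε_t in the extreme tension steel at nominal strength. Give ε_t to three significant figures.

ε_t ≈ 0.00869

a = A_s f_y/(0.85 f'_c b) = 5.358 in.
β₁ = 0.797, so c = a/β₁ = 5.358/0.797 = 6.723 in.
From the linear strain diagram with ε_cu = 0.003: ε_t = 0.003 (d − c)/c = 0.003 × (26.2 − 6.723)/6.723 = 0.00869.
Since ε_t ≥ 0.005, the section is tension-controlled.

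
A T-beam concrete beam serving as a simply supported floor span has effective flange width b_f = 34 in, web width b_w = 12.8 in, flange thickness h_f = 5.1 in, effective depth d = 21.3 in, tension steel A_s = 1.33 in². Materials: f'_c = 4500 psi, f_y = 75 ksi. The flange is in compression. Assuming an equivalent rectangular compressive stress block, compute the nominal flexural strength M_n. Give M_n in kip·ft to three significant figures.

Tension: T = A_s f_y = 1.33 × 75 = 99.75 kips.
Try a within the flange: a = T/(0.85 f'_c b_f) = 99.75/(0.85 × 4.5 × 34) = 0.767 in.
Since a = 0.767 ≤ h_f = 5.1 in, the stress block lies entirely in the flange; analyse as a rectangular beam of width b_f.
M_n = T(d − a/2) = 99.75 × (21.3 − 0.3835) = 2086.4 kip·in.
M_n = 2086.4/12 = 173.87 kip·ft.

M_n ≈ 174 kip·ft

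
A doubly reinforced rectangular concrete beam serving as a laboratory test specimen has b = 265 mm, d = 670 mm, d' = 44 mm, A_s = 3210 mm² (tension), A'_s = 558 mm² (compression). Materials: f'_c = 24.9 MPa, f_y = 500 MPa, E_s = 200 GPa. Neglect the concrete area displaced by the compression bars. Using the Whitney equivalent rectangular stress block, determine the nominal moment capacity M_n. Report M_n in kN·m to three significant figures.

M_n ≈ 906 kN·m

Assume both tension and compression steel yield.
Net tension couple steel: A_s − A'_s = 2652 mm².
a = (A_s − A'_s) f_y / (0.85 f'_c b) = 1326000/(0.85 × 24.9 × 265) = 236.42 mm.
c = a/β₁ = 236.42/0.85 = 278.14 mm; ε'_s = 0.003(c − d')/c = 0.0025 ≥ f_y/E_s = 0.0025, so compression steel does yield.
M_n = (A_s − A'_s) f_y (d − a/2) + A'_s f_y (d − d') = [1326000 × (670 − 118.21) + 279000 × (670 − 44)] × 10⁻⁶ = 731.67 + 174.65 = 906.32 kN·m.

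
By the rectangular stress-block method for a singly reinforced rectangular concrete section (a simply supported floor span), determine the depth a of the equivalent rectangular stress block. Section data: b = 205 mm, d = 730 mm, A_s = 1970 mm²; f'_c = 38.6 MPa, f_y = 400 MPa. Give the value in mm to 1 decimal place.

T = A_s f_y = 1970 × 400 = 788000 N = 788 kN.
Setting C = 0.85 f'_c a b equal to T: a = 788000/(0.85 × 38.6 × 205) = 117.2 mm.

a ≈ 117.2 mm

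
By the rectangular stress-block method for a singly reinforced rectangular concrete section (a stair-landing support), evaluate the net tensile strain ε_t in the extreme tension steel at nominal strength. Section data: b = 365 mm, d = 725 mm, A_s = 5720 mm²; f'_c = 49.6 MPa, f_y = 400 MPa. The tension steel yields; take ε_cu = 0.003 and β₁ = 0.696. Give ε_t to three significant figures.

a = A_s f_y/(0.85 f'_c b) = 148.68 mm.
β₁ = 0.696, so c = a/β₁ = 148.68/0.696 = 213.62 mm.
From the linear strain diagram with ε_cu = 0.003: ε_t = 0.003 (d − c)/c = 0.003 × (725 − 213.62)/213.62 = 0.00718.
Since ε_t ≥ 0.005, the section is tension-controlled.

ε_t ≈ 0.00718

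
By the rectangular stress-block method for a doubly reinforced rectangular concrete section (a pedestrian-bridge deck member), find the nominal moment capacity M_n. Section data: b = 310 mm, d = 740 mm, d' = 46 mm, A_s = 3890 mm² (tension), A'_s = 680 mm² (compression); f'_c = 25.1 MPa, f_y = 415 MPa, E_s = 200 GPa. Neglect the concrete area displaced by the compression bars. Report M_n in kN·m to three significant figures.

M_n ≈ 1050 kN·m

Assume both tension and compression steel yield.
Net tension couple steel: A_s − A'_s = 3210 mm².
a = (A_s − A'_s) f_y / (0.85 f'_c b) = 1332150/(0.85 × 25.1 × 310) = 201.42 mm.
c = a/β₁ = 201.42/0.85 = 236.96 mm; ε'_s = 0.003(c − d')/c = 0.0024 ≥ f_y/E_s = 0.0021, so compression steel does yield.
M_n = (A_s − A'_s) f_y (d − a/2) + A'_s f_y (d − d') = [1332150 × (740 − 100.71) + 282200 × (740 − 46)] × 10⁻⁶ = 851.63 + 195.85 = 1047.48 kN·m.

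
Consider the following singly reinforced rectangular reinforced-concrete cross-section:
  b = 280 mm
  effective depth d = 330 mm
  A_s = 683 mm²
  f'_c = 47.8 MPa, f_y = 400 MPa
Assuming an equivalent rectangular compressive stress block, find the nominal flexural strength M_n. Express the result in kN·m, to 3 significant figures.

M_n ≈ 86.9 kN·m

T = A_s f_y = 683 × 400 = 273200 N = 273.2 kN.
From C = T: a = T/(0.85 f'_c b) = 273200/(0.85 × 47.8 × 280) = 24.01 mm.
M_n = T(d − a/2) = 273.2 kN × (330 − 12.005) mm = 86.88 kN·m.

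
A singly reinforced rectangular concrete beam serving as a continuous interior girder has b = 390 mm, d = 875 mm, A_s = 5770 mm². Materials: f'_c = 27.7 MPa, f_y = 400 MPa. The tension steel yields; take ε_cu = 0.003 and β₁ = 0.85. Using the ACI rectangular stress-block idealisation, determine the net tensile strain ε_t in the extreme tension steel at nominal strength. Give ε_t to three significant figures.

a = A_s f_y/(0.85 f'_c b) = 251.35 mm.
β₁ = 0.85, so c = a/β₁ = 251.35/0.85 = 295.71 mm.
From the linear strain diagram with ε_cu = 0.003: ε_t = 0.003 (d − c)/c = 0.003 × (875 − 295.71)/295.71 = 0.00588.
Since ε_t ≥ 0.005, the section is tension-controlled.

ε_t ≈ 0.00588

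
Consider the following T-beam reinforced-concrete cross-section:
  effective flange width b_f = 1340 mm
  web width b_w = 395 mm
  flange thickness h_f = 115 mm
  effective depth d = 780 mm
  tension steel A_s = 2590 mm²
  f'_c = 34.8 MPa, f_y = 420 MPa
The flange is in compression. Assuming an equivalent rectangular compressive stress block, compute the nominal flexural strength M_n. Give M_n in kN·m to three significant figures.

M_n ≈ 834 kN·m

Tension: T = A_s f_y = 2590 × 420 = 1087800 N.
Try a within the flange: a = T/(0.85 f'_c b_f) = 1087800/(0.85 × 34.8 × 1340) = 27.44 mm.
Since a = 27.44 ≤ h_f = 115 mm, the stress block lies entirely in the flange; analyse as a rectangular beam of width b_f.
M_n = T(d − a/2) = 1087800 × (780 − 13.72) = 833.56 × 10⁶ N·mm.
M_n = 833.56 kN·m.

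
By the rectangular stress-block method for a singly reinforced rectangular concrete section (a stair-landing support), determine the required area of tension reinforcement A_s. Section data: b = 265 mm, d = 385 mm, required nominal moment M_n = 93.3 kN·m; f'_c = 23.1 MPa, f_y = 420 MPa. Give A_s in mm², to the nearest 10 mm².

A_s ≈ 620 mm²

With M_n = 0.85 f'_c a b (d − a/2), solve the quadratic for a:
a = d − √(d² − 2M_n/(0.85 f'_c b)) = 385 − √(385² − 2 × 93.3×10⁶/(0.85 × 23.1 × 265)) = 49.79 mm.
A_s = 0.85 f'_c a b / f_y = 0.85 × 23.1 × 49.79 × 265 / 420 = 616.8 mm².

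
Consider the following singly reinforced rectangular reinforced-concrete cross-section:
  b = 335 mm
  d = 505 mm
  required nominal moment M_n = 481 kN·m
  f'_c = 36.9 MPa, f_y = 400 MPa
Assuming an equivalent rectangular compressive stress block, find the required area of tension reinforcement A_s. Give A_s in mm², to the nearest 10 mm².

A_s ≈ 2640 mm²

With M_n = 0.85 f'_c a b (d − a/2), solve the quadratic for a:
a = d − √(d² − 2M_n/(0.85 f'_c b)) = 505 − √(505² − 2 × 481×10⁶/(0.85 × 36.9 × 335)) = 100.69 mm.
A_s = 0.85 f'_c a b / f_y = 0.85 × 36.9 × 100.69 × 335 / 400 = 2644.9 mm².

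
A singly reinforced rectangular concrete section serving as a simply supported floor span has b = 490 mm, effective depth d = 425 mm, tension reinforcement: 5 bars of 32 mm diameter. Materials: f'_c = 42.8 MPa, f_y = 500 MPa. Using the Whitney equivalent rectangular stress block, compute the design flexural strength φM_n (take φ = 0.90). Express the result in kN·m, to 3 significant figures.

A_s = 5 × 804 = 4020 mm².
T = A_s f_y = 4020 × 500 = 2010000 N = 2010 kN.
From C = T: a = T/(0.85 f'_c b) = 2010000/(0.85 × 42.8 × 490) = 112.76 mm.
M_n = T(d − a/2) = 2010 kN × (425 − 56.38) mm = 740.93 kN·m.
φM_n = 0.90 × 740.93 = 666.84 kN·m.

φM_n ≈ 667 kN·m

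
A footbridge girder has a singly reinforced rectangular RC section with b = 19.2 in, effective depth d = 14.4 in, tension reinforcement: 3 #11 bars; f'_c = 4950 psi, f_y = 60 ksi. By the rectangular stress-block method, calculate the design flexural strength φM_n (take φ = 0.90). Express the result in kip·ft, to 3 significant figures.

φM_n ≈ 267 kip·ft

A_s = 3 × 1.56 = 4.68 in².
T = A_s f_y = 4.68 × 60 = 280.8 kips.
a = T/(0.85 f'_c b) = 280.8/(0.85 × 4.95 × 19.2) = 3.476 in.
M_n = T(d − a/2) = 280.8 × (14.4 − 1.738) = 3555.5 kip·in = 3555.5/12 = 296.29 kip·ft.
φM_n = 0.90 × 296.29 = 266.66 kip·ft.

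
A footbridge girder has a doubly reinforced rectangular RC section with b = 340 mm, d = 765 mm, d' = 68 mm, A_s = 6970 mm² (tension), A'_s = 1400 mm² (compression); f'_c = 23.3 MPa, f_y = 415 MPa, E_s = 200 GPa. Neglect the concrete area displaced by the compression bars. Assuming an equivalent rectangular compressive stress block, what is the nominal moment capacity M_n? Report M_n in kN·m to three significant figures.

Assume both tension and compression steel yield.
Net tension couple steel: A_s − A'_s = 5570 mm².
a = (A_s − A'_s) f_y / (0.85 f'_c b) = 2311550/(0.85 × 23.3 × 340) = 343.28 mm.
c = a/β₁ = 343.28/0.85 = 403.86 mm; ε'_s = 0.003(c − d')/c = 0.0025 ≥ f_y/E_s = 0.0021, so compression steel does yield.
M_n = (A_s − A'_s) f_y (d − a/2) + A'_s f_y (d − d') = [2311550 × (765 − 171.64) + 581000 × (765 − 68)] × 10⁻⁶ = 1371.58 + 404.96 = 1776.54 kN·m.

M_n ≈ 1780 kN·m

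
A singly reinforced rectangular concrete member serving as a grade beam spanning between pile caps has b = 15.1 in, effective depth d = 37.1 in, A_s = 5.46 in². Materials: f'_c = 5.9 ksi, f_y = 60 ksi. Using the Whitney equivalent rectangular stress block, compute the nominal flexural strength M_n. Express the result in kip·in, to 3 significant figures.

T = A_s f_y = 5.46 × 60 = 327.6 kips.
a = T/(0.85 f'_c b) = 327.6/(0.85 × 5.9 × 15.1) = 4.326 in.
M_n = T(d − a/2) = 327.6 × (37.1 − 2.163) = 11445.4 kip·in.

M_n ≈ 11400 kip·in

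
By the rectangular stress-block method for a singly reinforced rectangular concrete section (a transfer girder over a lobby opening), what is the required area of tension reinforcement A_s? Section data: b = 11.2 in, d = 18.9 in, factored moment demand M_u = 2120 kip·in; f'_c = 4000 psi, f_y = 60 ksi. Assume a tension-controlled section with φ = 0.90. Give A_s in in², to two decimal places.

A_s ≈ 2.30 in²

M_n = M_u/φ = 2120/0.90 = 2355.56 kip·in.
From M_n = 0.85 f'_c a b (d − a/2):
a = d − √(d² − 2M_n/(0.85 f'_c b)) = 18.9 − √(18.9² − 2 × 2355.56/(0.85 × 4 × 11.2)) = 3.620 in.
A_s = 0.85 f'_c a b / f_y = 0.85 × 4 × 3.620 × 11.2 / 60 = 2.297 in².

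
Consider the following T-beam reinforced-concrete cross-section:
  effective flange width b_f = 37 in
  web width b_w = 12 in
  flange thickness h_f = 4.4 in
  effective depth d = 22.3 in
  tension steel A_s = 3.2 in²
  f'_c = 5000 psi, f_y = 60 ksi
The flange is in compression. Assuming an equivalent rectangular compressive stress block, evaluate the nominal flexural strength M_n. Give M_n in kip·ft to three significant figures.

M_n ≈ 347 kip·ft

Tension: T = A_s f_y = 3.2 × 60 = 192 kips.
Try a within the flange: a = T/(0.85 f'_c b_f) = 192/(0.85 × 5 × 37) = 1.221 in.
Since a = 1.221 ≤ h_f = 4.4 in, the stress block lies entirely in the flange; analyse as a rectangular beam of width b_f.
M_n = T(d − a/2) = 192 × (22.3 − 0.6105) = 4164.4 kip·in.
M_n = 4164.4/12 = 347.03 kip·ft.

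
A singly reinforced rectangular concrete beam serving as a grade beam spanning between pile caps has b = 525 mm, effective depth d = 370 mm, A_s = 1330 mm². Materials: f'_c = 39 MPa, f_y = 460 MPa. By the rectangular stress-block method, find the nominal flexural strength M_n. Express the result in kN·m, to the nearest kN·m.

T = A_s f_y = 1330 × 460 = 611800 N = 611.8 kN.
From C = T: a = T/(0.85 f'_c b) = 611800/(0.85 × 39 × 525) = 35.15 mm.
M_n = T(d − a/2) = 611.8 kN × (370 − 17.575) mm = 215.61 kN·m.

M_n ≈ 216 kN·m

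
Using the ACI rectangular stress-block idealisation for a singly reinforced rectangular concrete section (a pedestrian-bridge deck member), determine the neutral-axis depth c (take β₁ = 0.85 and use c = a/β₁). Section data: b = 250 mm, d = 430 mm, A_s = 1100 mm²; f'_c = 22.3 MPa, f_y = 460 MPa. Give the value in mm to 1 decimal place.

c ≈ 125.6 mm

T = A_s f_y = 1100 × 460 = 506000 N = 506 kN.
Setting C = 0.85 f'_c a b equal to T: a = 506000/(0.85 × 22.3 × 250) = 106.779 mm.
With β₁ = 0.85, c = a/β₁ = 106.779/0.85 = 125.6 mm.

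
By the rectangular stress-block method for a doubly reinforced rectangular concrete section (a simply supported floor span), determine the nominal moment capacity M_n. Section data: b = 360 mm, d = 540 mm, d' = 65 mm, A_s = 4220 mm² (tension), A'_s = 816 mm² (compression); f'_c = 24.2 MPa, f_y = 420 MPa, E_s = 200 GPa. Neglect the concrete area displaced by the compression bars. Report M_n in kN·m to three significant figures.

M_n ≈ 797 kN·m

Assume both tension and compression steel yield.
Net tension couple steel: A_s − A'_s = 3404 mm².
a = (A_s − A'_s) f_y / (0.85 f'_c b) = 1429680/(0.85 × 24.2 × 360) = 193.06 mm.
c = a/β₁ = 193.06/0.85 = 227.13 mm; ε'_s = 0.003(c − d')/c = 0.0021 ≥ f_y/E_s = 0.0021, so compression steel does yield.
M_n = (A_s − A'_s) f_y (d − a/2) + A'_s f_y (d − d') = [1429680 × (540 − 96.53) + 342720 × (540 − 65)] × 10⁻⁶ = 634.02 + 162.79 = 796.81 kN·m.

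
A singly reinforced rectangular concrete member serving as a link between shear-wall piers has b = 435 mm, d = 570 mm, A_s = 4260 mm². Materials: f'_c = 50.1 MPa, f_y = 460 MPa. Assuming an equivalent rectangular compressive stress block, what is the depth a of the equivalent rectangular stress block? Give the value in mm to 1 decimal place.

a ≈ 105.8 mm

T = A_s f_y = 4260 × 460 = 1959600 N = 1959.6 kN.
Setting C = 0.85 f'_c a b equal to T: a = 1959600/(0.85 × 50.1 × 435) = 105.8 mm.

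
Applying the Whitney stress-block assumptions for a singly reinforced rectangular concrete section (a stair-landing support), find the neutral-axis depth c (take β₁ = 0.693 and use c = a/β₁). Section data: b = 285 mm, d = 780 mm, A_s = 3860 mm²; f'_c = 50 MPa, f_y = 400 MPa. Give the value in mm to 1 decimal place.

c ≈ 183.9 mm

T = A_s f_y = 3860 × 400 = 1544000 N = 1544 kN.
Setting C = 0.85 f'_c a b equal to T: a = 1544000/(0.85 × 50 × 285) = 127.472 mm.
With β₁ = 0.693, c = a/β₁ = 127.472/0.693 = 183.9 mm.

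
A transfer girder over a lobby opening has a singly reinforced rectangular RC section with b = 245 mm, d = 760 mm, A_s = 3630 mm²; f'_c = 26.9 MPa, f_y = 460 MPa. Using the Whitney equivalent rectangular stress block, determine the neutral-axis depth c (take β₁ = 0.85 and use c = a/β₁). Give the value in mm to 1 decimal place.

T = A_s f_y = 3630 × 460 = 1669800 N = 1669.8 kN.
Setting C = 0.85 f'_c a b equal to T: a = 1669800/(0.85 × 26.9 × 245) = 298.076 mm.
With β₁ = 0.85, c = a/β₁ = 298.076/0.85 = 350.7 mm.

c ≈ 350.7 mm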